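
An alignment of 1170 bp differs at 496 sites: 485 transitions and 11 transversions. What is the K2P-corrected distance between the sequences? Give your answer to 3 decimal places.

0.916

P = 485/1170 ≈ 0.41453 and Q = 11/1170 ≈ 0.009402.
Under the Kimura two-parameter model, d = −½ ln(1 − 2P − Q) − ¼ ln(1 − 2Q).
1 − 2P − Q = 0.161538, giving −½ ln(0.161538) = 0.911507.
1 − 2Q = 0.981196, giving −¼ ln(0.981196) = 0.004746.
d = 0.911507 + 0.004746 = 0.916253.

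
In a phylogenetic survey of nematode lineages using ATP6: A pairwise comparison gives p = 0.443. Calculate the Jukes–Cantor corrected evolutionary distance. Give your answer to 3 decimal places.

0.670

d = −(3/4) ln(1 − 4p/3) = −0.75 ln(1 − 0.590667) = −0.75 ln(0.409333)
  = −0.75 × (-0.893226) = 0.669920 substitutions/site.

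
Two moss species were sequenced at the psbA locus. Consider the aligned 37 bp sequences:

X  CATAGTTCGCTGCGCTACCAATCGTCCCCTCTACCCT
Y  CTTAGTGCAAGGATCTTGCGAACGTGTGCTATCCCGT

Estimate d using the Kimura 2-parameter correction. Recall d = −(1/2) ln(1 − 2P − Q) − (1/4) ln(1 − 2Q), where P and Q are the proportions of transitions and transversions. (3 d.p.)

0.742

Of 37 sites, 3 differences are transitions and 14 are transversions, so P = 3/37 ≈ 0.081081 and Q = 14/37 ≈ 0.378378.
Under the Kimura two-parameter model, d = −½ ln(1 − 2P − Q) − ¼ ln(1 − 2Q).
1 − 2P − Q = 0.45946, giving −½ ln(0.45946) = 0.388852.
1 − 2Q = 0.243244, giving −¼ ln(0.243244) = 0.353423.
d = 0.388852 + 0.353423 = 0.742275.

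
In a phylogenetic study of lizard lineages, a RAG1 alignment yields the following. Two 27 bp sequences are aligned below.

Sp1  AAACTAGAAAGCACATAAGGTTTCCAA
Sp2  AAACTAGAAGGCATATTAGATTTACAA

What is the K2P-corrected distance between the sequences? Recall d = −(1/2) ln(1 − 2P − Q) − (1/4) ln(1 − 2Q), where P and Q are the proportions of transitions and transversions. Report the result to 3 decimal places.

Of 27 sites, 3 differences are transitions and 2 are transversions, so P = 3/27 ≈ 0.111111 and Q = 2/27 ≈ 0.074074.
Under the Kimura two-parameter model, d = −½ ln(1 − 2P − Q) − ¼ ln(1 − 2Q).
1 − 2P − Q = 0.703704, giving −½ ln(0.703704) = 0.175699.
1 − 2Q = 0.851852, giving −¼ ln(0.851852) = 0.040086.
d = 0.175699 + 0.040086 = 0.215785.

0.216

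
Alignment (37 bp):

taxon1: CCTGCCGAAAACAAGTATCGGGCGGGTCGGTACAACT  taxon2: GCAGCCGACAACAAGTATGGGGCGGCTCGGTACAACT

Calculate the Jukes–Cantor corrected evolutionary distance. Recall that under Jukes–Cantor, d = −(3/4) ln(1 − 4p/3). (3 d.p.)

0.149

The sequences differ at 5 of 37 sites (1, 3, 9, 19, 26), so p = 5/37 ≈ 0.135135.
d = −(3/4) ln(1 − 4p/3) = −0.75 ln(1 − 0.18018) = −0.75 ln(0.81982)
  = −0.75 × (-0.198670) = 0.149003 substitutions/site.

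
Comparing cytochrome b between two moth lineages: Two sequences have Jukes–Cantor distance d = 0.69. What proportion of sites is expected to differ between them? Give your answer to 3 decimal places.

p = (3/4)(1 − e^(−4d/3)) = 0.75 × (1 − e^(-0.92)) = 0.75 × (1 − 0.398519) = 0.451111.

0.451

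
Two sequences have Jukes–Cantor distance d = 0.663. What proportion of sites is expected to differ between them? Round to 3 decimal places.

p = (3/4)(1 − e^(−4d/3)) = 0.75 × (1 − e^(-0.884)) = 0.75 × (1 − 0.413127) = 0.440155.

0.440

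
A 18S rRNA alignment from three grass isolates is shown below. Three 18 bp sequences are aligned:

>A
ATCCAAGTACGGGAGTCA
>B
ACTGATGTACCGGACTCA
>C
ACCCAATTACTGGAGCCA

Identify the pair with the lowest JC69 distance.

A–B: 6/18 differ, p = 0.333, d = 0.441.
A–C: 4/18 differ, p = 0.222, d = 0.264.
B–C: 7/18 differ, p = 0.389, d = 0.548.
The smallest distance is between A and C.

A and C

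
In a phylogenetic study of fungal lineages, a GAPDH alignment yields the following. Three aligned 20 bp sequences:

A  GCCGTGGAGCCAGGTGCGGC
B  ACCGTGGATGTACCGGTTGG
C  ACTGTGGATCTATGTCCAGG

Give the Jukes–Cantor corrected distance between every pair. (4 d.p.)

A–B: 10/20 sites differ → p = 0.5, d = −0.75 ln(1 − 0.666667) = 0.823960 ≈ 0.8240.
A–C: 8/20 sites differ → p = 0.4, d = −0.75 ln(1 − 0.533333) = 0.571605 ≈ 0.5716.
B–C: 8/20 sites differ → p = 0.4, d = −0.75 ln(1 − 0.533333) = 0.571605 ≈ 0.5716.

d(A,B) = 0.8240, d(A,C) = 0.5716, d(B,C) = 0.5716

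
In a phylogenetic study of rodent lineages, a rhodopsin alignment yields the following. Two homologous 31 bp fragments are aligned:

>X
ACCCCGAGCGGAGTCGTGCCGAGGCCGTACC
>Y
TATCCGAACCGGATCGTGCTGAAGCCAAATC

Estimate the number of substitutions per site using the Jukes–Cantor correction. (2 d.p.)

The sequences differ at 12 of 31 sites, so p = 12/31 ≈ 0.387097.
d = −(3/4) ln(1 − 4p/3) = −0.75 ln(1 − 0.516129) = −0.75 ln(0.483871)
  = −0.75 × (-0.725937) = 0.544453 substitutions/site.

0.54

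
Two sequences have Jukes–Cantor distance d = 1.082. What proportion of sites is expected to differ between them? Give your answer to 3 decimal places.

p = (3/4)(1 − e^(−4d/3)) = 0.75 × (1 − e^(-1.442667)) = 0.75 × (1 − 0.236297) = 0.572777.

0.573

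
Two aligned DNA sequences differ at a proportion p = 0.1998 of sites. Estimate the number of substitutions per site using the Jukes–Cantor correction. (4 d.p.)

0.2323

d = −(3/4) ln(1 − 4p/3) = −0.75 ln(1 − 0.2664) = −0.75 ln(0.7336)
  = −0.75 × (-0.309791) = 0.232343 substitutions/site.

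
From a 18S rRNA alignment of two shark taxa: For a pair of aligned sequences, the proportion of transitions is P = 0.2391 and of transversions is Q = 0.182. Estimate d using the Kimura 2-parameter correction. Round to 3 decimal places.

0.653

Under the Kimura two-parameter model, d = −½ ln(1 − 2P − Q) − ¼ ln(1 − 2Q).
1 − 2P − Q = 0.3398, giving −½ ln(0.3398) = 0.539699.
1 − 2Q = 0.636, giving −¼ ln(0.636) = 0.113139.
d = 0.539699 + 0.113139 = 0.652838.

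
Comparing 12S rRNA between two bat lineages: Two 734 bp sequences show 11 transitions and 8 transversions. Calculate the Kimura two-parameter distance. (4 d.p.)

0.0264

P = 11/734 ≈ 0.014986 and Q = 8/734 ≈ 0.010899.
Under the Kimura two-parameter model, d = −½ ln(1 − 2P − Q) − ¼ ln(1 − 2Q).
1 − 2P − Q = 0.959129, giving −½ ln(0.959129) = 0.020865.
1 − 2Q = 0.978202, giving −¼ ln(0.978202) = 0.005510.
d = 0.020865 + 0.005510 = 0.026375.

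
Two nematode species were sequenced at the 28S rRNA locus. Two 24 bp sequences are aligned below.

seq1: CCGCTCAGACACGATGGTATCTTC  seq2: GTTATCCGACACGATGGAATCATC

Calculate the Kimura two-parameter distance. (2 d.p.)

0.38

Of 24 sites, 1 differences are transitions and 6 are transversions, so P = 1/24 ≈ 0.041667 and Q = 6/24 = 0.25.
Under the Kimura two-parameter model, d = −½ ln(1 − 2P − Q) − ¼ ln(1 − 2Q).
1 − 2P − Q = 0.666666, giving −½ ln(0.666666) = 0.202733.
1 − 2Q = 0.5, giving −¼ ln(0.5) = 0.173287.
d = 0.202733 + 0.173287 = 0.376020.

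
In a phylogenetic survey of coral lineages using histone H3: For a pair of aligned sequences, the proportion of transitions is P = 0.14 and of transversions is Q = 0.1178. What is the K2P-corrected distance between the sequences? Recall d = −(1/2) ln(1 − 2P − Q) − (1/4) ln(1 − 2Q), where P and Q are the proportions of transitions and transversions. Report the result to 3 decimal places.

Under the Kimura two-parameter model, d = −½ ln(1 − 2P − Q) − ¼ ln(1 − 2Q).
1 − 2P − Q = 0.6022, giving −½ ln(0.6022) = 0.253583.
1 − 2Q = 0.7644, giving −¼ ln(0.7644) = 0.067166.
d = 0.253583 + 0.067166 = 0.320749.

0.321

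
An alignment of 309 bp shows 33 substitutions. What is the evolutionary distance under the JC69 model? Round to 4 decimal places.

p = 33/309 ≈ 0.106796.
d = −(3/4) ln(1 − 4p/3) = −0.75 ln(1 − 0.142395) = −0.75 ln(0.857605)
  = −0.75 × (-0.153612) = 0.115209 substitutions/site.

0.1152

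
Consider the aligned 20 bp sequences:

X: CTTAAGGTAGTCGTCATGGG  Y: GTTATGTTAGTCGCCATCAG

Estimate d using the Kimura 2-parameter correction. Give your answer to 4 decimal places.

Of 20 sites, 2 differences are transitions and 4 are transversions, so P = 2/20 = 0.1 and Q = 4/20 = 0.2.
Under the Kimura two-parameter model, d = −½ ln(1 − 2P − Q) − ¼ ln(1 − 2Q).
1 − 2P − Q = 0.6, giving −½ ln(0.6) = 0.255413.
1 − 2Q = 0.6, giving −¼ ln(0.6) = 0.127706.
d = 0.255413 + 0.127706 = 0.383119.

0.3831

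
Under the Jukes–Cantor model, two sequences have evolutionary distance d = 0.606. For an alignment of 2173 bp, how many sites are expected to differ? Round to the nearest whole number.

903

Invert JC69: p = (3/4)(1 − e^(−4d/3)) = 0.75 × (1 − e^(-0.808)) = 0.75 × (1 − 0.445749) = 0.415688.
Expected differing sites = pL ≈ 0.415688 × 2173 = 903.290024 ≈ 903.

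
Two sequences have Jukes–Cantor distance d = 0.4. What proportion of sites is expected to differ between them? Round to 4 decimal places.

p = (3/4)(1 − e^(−4d/3)) = 0.75 × (1 − e^(-0.533333)) = 0.75 × (1 − 0.586646) = 0.310016.

0.3100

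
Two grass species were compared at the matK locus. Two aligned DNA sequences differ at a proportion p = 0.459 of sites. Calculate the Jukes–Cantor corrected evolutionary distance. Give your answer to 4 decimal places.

0.7101

d = −(3/4) ln(1 − 4p/3) = −0.75 ln(1 − 0.612) = −0.75 ln(0.388)
  = −0.75 × (-0.946750) = 0.710063 substitutions/site.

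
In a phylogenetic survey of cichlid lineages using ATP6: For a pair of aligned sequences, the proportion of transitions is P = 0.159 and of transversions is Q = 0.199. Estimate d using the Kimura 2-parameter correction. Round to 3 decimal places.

Under the Kimura two-parameter model, d = −½ ln(1 − 2P − Q) − ¼ ln(1 − 2Q).
1 − 2P − Q = 0.483, giving −½ ln(0.483) = 0.363869.
1 − 2Q = 0.602, giving −¼ ln(0.602) = 0.126874.
d = 0.363869 + 0.126874 = 0.490743.

0.491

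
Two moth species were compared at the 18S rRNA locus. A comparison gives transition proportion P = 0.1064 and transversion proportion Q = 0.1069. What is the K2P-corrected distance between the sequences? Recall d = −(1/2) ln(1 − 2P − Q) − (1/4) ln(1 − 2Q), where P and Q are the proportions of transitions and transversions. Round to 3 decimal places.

0.253

Under the Kimura two-parameter model, d = −½ ln(1 − 2P − Q) − ¼ ln(1 − 2Q).
1 − 2P − Q = 0.6803, giving −½ ln(0.6803) = 0.192611.
1 − 2Q = 0.7862, giving −¼ ln(0.7862) = 0.060136.
d = 0.192611 + 0.060136 = 0.252747.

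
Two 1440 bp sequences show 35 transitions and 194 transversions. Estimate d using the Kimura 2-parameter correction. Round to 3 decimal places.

0.180

P = 35/1440 ≈ 0.024306 and Q = 194/1440 ≈ 0.134722.
Under the Kimura two-parameter model, d = −½ ln(1 − 2P − Q) − ¼ ln(1 − 2Q).
1 − 2P − Q = 0.816666, giving −½ ln(0.816666) = 0.101263.
1 − 2Q = 0.730556, giving −¼ ln(0.730556) = 0.078487.
d = 0.101263 + 0.078487 = 0.179750.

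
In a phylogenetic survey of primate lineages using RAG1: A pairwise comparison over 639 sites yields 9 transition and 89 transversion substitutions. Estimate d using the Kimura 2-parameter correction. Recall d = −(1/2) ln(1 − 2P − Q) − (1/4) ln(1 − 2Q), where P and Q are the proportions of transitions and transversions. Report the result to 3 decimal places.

0.173

P = 9/639 ≈ 0.014085 and Q = 89/639 ≈ 0.13928.
Under the Kimura two-parameter model, d = −½ ln(1 − 2P − Q) − ¼ ln(1 − 2Q).
1 − 2P − Q = 0.83255, giving −½ ln(0.83255) = 0.091631.
1 − 2Q = 0.72144, giving −¼ ln(0.72144) = 0.081627.
d = 0.091631 + 0.081627 = 0.173258.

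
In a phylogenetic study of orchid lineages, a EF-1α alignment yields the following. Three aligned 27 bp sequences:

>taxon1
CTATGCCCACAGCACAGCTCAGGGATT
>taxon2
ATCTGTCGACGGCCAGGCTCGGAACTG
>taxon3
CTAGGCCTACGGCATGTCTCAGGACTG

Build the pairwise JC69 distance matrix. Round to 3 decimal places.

d(taxon1,taxon2) = 0.770, d(taxon1,taxon3) = 0.441, d(taxon2,taxon3) = 0.511

taxon1–taxon2: 13/27 sites differ → p ≈ 0.481481, d = −0.75 ln(1 − 0.641975) = 0.770364 ≈ 0.770.
taxon1–taxon3: 9/27 sites differ → p ≈ 0.333333, d = −0.75 ln(1 − 0.444444) = 0.440839 ≈ 0.441.
taxon2–taxon3: 10/27 sites differ → p ≈ 0.37037, d = −0.75 ln(1 − 0.493827) = 0.510658 ≈ 0.511.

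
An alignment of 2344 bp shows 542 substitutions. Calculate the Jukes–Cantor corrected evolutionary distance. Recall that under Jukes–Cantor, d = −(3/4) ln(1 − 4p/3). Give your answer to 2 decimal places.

p = 542/2344 ≈ 0.231229.
d = −(3/4) ln(1 − 4p/3) = −0.75 ln(1 − 0.308305) = −0.75 ln(0.691695)
  = −0.75 × (-0.368610) = 0.276458 substitutions/site.

0.28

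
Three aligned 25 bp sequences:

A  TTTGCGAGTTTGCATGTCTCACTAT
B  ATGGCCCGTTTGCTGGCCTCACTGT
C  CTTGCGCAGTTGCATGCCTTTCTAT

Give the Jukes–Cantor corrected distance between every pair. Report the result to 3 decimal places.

d(A,B) = 0.417, d(A,C) = 0.351, d(B,C) = 0.572

A–B: 8/25 sites differ → p = 0.32, d = −0.75 ln(1 − 0.426667) = 0.417216 ≈ 0.417.
A–C: 7/25 sites differ → p = 0.28, d = −0.75 ln(1 − 0.373333) = 0.350505 ≈ 0.351.
B–C: 10/25 sites differ → p = 0.4, d = −0.75 ln(1 − 0.533333) = 0.571605 ≈ 0.572.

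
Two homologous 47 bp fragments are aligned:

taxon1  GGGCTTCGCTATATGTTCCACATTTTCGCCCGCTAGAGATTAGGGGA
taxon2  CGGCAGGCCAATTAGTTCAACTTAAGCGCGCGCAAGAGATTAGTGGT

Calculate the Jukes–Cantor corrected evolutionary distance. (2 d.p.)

The sequences differ at 17 of 47 sites, so p = 17/47 ≈ 0.361702.
d = −(3/4) ln(1 − 4p/3) = −0.75 ln(1 − 0.482269) = −0.75 ln(0.517731)
  = −0.75 × (-0.658299) = 0.493724 substitutions/site.

0.49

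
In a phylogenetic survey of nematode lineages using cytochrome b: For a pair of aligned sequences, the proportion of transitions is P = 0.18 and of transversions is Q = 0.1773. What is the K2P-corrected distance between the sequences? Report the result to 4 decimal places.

0.4948

Under the Kimura two-parameter model, d = −½ ln(1 − 2P − Q) − ¼ ln(1 − 2Q).
1 − 2P − Q = 0.4627, giving −½ ln(0.4627) = 0.385338.
1 − 2Q = 0.6454, giving −¼ ln(0.6454) = 0.109471.
d = 0.385338 + 0.109471 = 0.494809.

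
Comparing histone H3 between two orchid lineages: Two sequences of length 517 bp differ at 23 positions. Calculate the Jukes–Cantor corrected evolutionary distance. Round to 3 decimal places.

p = 23/517 ≈ 0.044487.
d = −(3/4) ln(1 − 4p/3) = −0.75 ln(1 − 0.059316) = −0.75 ln(0.940684)
  = −0.75 × (-0.061148) = 0.045861 substitutions/site.

0.046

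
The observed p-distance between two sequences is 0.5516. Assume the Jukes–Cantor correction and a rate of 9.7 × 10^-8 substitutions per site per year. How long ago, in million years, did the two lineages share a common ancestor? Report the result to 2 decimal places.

5.14

d = −(3/4) ln(1 − 4p/3) = −0.75 ln(1 − 0.735467) = −0.75 ln(0.264533)
  = −0.75 × (-1.329789) = 0.997342 substitutions/site.
Under a molecular clock d = 2μt, so t = d/(2μ) = 0.997342 / (2 × 9.7 × 10^-8) = 5.14 million years.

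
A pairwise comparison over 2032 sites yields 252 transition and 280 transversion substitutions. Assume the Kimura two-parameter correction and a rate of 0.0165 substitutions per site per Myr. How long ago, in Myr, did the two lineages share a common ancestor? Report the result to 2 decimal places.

P = 252/2032 ≈ 0.124016 and Q = 280/2032 ≈ 0.137795.
Under the Kimura two-parameter model, d = −½ ln(1 − 2P − Q) − ¼ ln(1 − 2Q).
1 − 2P − Q = 0.614173, giving −½ ln(0.614173) = 0.243739.
1 − 2Q = 0.72441, giving −¼ ln(0.72441) = 0.080599.
d = 0.243739 + 0.080599 = 0.324338.
Under a molecular clock d = 2μt, so t = d/(2μ) = 0.324338 / (2 × 0.0165) = 9.83 Myr.

9.83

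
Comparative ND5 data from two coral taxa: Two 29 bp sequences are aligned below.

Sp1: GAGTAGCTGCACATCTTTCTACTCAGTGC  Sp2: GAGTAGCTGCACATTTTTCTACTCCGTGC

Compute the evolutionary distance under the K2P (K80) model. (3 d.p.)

0.072

Of 29 sites, 1 differences are transitions and 1 are transversions, so P = 1/29 ≈ 0.034483 and Q = 1/29 ≈ 0.034483.
Under the Kimura two-parameter model, d = −½ ln(1 − 2P − Q) − ¼ ln(1 − 2Q).
1 − 2P − Q = 0.896551, giving −½ ln(0.896551) = 0.054600.
1 − 2Q = 0.931034, giving −¼ ln(0.931034) = 0.017865.
d = 0.054600 + 0.017865 = 0.072465.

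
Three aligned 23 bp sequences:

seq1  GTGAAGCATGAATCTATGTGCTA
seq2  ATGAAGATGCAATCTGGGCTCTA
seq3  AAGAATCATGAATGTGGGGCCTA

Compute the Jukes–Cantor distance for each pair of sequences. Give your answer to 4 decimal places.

d(seq1,seq2) = 0.5532, d(seq1,seq3) = 0.4674, d(seq2,seq3) = 0.5532

seq1–seq2: 9/23 sites differ → p ≈ 0.391304, d = −0.75 ln(1 − 0.521739) = 0.553199 ≈ 0.5532.
seq1–seq3: 8/23 sites differ → p ≈ 0.347826, d = −0.75 ln(1 − 0.463768) = 0.467391 ≈ 0.4674.
seq2–seq3: 9/23 sites differ → p ≈ 0.391304, d = −0.75 ln(1 − 0.521739) = 0.553199 ≈ 0.5532.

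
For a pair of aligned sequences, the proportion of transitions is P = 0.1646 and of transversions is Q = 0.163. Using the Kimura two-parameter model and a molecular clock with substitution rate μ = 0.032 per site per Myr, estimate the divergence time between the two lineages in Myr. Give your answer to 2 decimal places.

Under the Kimura two-parameter model, d = −½ ln(1 − 2P − Q) − ¼ ln(1 − 2Q).
1 − 2P − Q = 0.5078, giving −½ ln(0.5078) = 0.338834.
1 − 2Q = 0.674, giving −¼ ln(0.674) = 0.098631.
d = 0.338834 + 0.098631 = 0.437465.
Under a molecular clock d = 2μt, so t = d/(2μ) = 0.437465 / (2 × 0.032) = 6.84 Myr.

6.84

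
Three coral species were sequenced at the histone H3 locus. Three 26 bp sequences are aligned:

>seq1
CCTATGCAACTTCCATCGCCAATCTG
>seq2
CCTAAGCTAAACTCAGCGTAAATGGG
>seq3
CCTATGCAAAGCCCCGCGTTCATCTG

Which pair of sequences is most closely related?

seq1–seq2: 11/26 differ, p = 0.423, d = 0.623.
seq1–seq3: 8/26 differ, p = 0.308, d = 0.396.
seq2–seq3: 9/26 differ, p = 0.346, d = 0.464.
The smallest distance is between seq1 and seq3.

seq1 and seq3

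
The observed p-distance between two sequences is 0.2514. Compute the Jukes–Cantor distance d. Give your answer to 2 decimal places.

0.31

d = −(3/4) ln(1 − 4p/3) = −0.75 ln(1 − 0.3352) = −0.75 ln(0.6648)
  = −0.75 × (-0.408269) = 0.306202 substitutions/site.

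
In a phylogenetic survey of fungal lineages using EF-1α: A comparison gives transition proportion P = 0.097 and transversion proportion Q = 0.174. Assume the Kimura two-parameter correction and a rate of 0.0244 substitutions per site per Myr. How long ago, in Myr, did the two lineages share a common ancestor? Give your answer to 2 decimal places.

Under the Kimura two-parameter model, d = −½ ln(1 − 2P − Q) − ¼ ln(1 − 2Q).
1 − 2P − Q = 0.632, giving −½ ln(0.632) = 0.229433.
1 − 2Q = 0.652, giving −¼ ln(0.652) = 0.106928.
d = 0.229433 + 0.106928 = 0.336361.
Under a molecular clock d = 2μt, so t = d/(2μ) = 0.336361 / (2 × 0.0244) = 6.89 Myr.

6.89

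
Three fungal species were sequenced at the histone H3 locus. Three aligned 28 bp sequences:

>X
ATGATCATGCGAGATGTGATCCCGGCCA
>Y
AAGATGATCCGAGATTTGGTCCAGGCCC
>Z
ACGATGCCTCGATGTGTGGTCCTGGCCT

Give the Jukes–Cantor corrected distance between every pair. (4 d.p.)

X–Y: 7/28 sites differ → p = 0.25, d = −0.75 ln(1 − 0.333333) = 0.304098 ≈ 0.3041.
X–Z: 10/28 sites differ → p ≈ 0.357143, d = −0.75 ln(1 − 0.476191) = 0.484971 ≈ 0.4850.
Y–Z: 9/28 sites differ → p ≈ 0.321429, d = −0.75 ln(1 − 0.428572) = 0.419713 ≈ 0.4197.

d(X,Y) = 0.3041, d(X,Z) = 0.4850, d(Y,Z) = 0.4197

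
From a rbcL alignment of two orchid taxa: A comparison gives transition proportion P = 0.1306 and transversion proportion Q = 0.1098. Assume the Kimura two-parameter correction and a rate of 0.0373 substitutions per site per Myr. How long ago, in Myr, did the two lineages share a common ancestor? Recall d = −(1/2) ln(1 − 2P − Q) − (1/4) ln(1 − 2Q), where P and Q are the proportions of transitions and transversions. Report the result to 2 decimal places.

Under the Kimura two-parameter model, d = −½ ln(1 − 2P − Q) − ¼ ln(1 − 2Q).
1 − 2P − Q = 0.629, giving −½ ln(0.629) = 0.231812.
1 − 2Q = 0.7804, giving −¼ ln(0.7804) = 0.061987.
d = 0.231812 + 0.061987 = 0.293799.
Under a molecular clock d = 2μt, so t = d/(2μ) = 0.293799 / (2 × 0.0373) = 3.94 Myr.

3.94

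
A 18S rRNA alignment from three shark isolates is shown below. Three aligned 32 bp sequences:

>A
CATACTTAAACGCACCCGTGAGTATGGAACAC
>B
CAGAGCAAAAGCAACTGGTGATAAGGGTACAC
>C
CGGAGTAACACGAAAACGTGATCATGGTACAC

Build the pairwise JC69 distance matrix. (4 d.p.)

A–B: 13/32 sites differ → p = 0.40625, d = −0.75 ln(1 − 0.541667) = 0.585119 ≈ 0.5851.
A–C: 11/32 sites differ → p = 0.34375, d = −0.75 ln(1 − 0.458333) = 0.459828 ≈ 0.4598.
B–C: 10/32 sites differ → p = 0.3125, d = −0.75 ln(1 − 0.416667) = 0.404248 ≈ 0.4042.

d(A,B) = 0.5851, d(A,C) = 0.4598, d(B,C) = 0.4042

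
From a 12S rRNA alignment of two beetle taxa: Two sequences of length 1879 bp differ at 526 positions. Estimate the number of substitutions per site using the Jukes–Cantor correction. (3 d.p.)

0.350

p = 526/1879 ≈ 0.279936.
d = −(3/4) ln(1 − 4p/3) = −0.75 ln(1 − 0.373248) = −0.75 ln(0.626752)
  = −0.75 × (-0.467204) = 0.350403 substitutions/site.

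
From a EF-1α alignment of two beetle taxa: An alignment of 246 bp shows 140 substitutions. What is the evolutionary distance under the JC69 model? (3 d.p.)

p = 140/246 ≈ 0.569106.
d = −(3/4) ln(1 − 4p/3) = −0.75 ln(1 − 0.758808) = −0.75 ln(0.241192)
  = −0.75 × (-1.422162) = 1.066622 substitutions/site.

1.067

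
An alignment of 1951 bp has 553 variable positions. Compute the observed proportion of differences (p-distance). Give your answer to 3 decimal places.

p = 553/1951 = 0.283444… ≈ 0.283 (to 3 d.p.).

0.283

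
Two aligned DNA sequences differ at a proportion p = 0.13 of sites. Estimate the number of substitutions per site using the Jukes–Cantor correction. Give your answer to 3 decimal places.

0.143

d = −(3/4) ln(1 − 4p/3) = −0.75 ln(1 − 0.173333) = −0.75 ln(0.826667)
  = −0.75 × (-0.190353) = 0.142765 substitutions/site.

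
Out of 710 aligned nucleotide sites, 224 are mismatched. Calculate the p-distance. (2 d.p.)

p = 224/710 = 0.315492… ≈ 0.32 (to 2 d.p.).

0.32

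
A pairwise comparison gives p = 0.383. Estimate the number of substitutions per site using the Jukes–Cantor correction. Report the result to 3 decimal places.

0.536

d = −(3/4) ln(1 − 4p/3) = −0.75 ln(1 − 0.510667) = −0.75 ln(0.489333)
  = −0.75 × (-0.714712) = 0.536034 substitutions/site.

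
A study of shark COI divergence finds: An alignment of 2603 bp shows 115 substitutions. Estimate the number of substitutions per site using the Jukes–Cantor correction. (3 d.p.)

p = 115/2603 ≈ 0.04418.
d = −(3/4) ln(1 − 4p/3) = −0.75 ln(1 − 0.058907) = −0.75 ln(0.941093)
  = −0.75 × (-0.060713) = 0.045535 substitutions/site.

0.046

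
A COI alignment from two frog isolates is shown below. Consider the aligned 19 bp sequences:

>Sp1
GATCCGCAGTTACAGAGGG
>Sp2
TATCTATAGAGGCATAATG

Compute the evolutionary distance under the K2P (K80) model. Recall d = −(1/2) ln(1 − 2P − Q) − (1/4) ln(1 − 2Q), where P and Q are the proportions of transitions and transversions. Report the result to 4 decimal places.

0.9659

Of 19 sites, 5 differences are transitions and 5 are transversions, so P = 5/19 ≈ 0.263158 and Q = 5/19 ≈ 0.263158.
Under the Kimura two-parameter model, d = −½ ln(1 − 2P − Q) − ¼ ln(1 − 2Q).
1 − 2P − Q = 0.210526, giving −½ ln(0.210526) = 0.779073.
1 − 2Q = 0.473684, giving −¼ ln(0.473684) = 0.186804.
d = 0.779073 + 0.186804 = 0.965877.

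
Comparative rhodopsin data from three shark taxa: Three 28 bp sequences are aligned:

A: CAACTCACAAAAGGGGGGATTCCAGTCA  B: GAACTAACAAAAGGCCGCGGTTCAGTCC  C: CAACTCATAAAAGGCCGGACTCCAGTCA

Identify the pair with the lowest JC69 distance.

A and C

A–B: 9/28 differ, p = 0.321, d = 0.420.
A–C: 4/28 differ, p = 0.143, d = 0.158.
B–C: 8/28 differ, p = 0.286, d = 0.360.
The smallest distance is between A and C.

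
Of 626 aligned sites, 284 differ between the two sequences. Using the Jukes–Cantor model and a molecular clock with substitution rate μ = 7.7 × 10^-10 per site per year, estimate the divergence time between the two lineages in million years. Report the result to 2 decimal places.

452.25

p = 284/626 ≈ 0.453674.
d = −(3/4) ln(1 − 4p/3) = −0.75 ln(1 − 0.604899) = −0.75 ln(0.395101)
  = −0.75 × (-0.928614) = 0.696461 substitutions/site.
Under a molecular clock d = 2μt, so t = d/(2μ) = 0.696461 / (2 × 7.7 × 10^-10) = 452.25 million years.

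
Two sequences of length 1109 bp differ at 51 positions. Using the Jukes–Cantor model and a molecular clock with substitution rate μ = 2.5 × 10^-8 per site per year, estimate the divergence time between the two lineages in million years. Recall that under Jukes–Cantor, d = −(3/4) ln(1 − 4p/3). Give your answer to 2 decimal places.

p = 51/1109 ≈ 0.045987.
d = −(3/4) ln(1 − 4p/3) = −0.75 ln(1 − 0.061316) = −0.75 ln(0.938684)
  = −0.75 × (-0.063276) = 0.047457 substitutions/site.
Under a molecular clock d = 2μt, so t = d/(2μ) = 0.047457 / (2 × 2.5 × 10^-8) = 0.95 million years.

0.95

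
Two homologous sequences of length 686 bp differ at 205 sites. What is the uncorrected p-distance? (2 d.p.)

0.30

p = 205/686 = 0.298833… ≈ 0.30 (to 2 d.p.).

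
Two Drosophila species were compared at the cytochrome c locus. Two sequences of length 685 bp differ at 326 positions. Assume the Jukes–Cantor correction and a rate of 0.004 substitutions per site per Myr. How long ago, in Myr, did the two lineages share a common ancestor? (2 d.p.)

94.37

p = 326/685 ≈ 0.475912.
d = −(3/4) ln(1 − 4p/3) = −0.75 ln(1 − 0.634549) = −0.75 ln(0.365451)
  = −0.75 × (-1.006623) = 0.754967 substitutions/site.
Under a molecular clock d = 2μt, so t = d/(2μ) = 0.754967 / (2 × 0.004) = 94.37 Myr.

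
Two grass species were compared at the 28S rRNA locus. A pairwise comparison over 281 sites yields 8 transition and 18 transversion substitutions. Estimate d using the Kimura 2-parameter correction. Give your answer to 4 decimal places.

0.0988

P = 8/281 ≈ 0.02847 and Q = 18/281 ≈ 0.064057.
Under the Kimura two-parameter model, d = −½ ln(1 − 2P − Q) − ¼ ln(1 − 2Q).
1 − 2P − Q = 0.879003, giving −½ ln(0.879003) = 0.064483.
1 − 2Q = 0.871886, giving −¼ ln(0.871886) = 0.034274.
d = 0.064483 + 0.034274 = 0.098757.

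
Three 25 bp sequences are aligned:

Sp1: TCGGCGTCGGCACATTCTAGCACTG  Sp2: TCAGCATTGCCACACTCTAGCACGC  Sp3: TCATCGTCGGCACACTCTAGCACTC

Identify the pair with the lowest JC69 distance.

Sp1–Sp2: 7/25 differ, p = 0.280, d = 0.351.
Sp1–Sp3: 4/25 differ, p = 0.160, d = 0.180.
Sp2–Sp3: 5/25 differ, p = 0.200, d = 0.233.
The smallest distance is between Sp1 and Sp3.

Sp1 and Sp3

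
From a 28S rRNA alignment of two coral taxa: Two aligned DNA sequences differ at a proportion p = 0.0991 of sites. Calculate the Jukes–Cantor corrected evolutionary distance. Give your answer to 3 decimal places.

d = −(3/4) ln(1 − 4p/3) = −0.75 ln(1 − 0.132133) = −0.75 ln(0.867867)
  = −0.75 × (-0.141717) = 0.106288 substitutions/site.

0.106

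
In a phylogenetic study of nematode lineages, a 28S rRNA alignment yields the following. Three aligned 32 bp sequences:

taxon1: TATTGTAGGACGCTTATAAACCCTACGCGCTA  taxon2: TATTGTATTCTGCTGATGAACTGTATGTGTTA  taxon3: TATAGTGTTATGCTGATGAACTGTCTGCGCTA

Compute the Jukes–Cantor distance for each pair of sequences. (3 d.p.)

d(taxon1,taxon2) = 0.460, d(taxon1,taxon3) = 0.460, d(taxon2,taxon3) = 0.216

taxon1–taxon2: 11/32 sites differ → p = 0.34375, d = −0.75 ln(1 − 0.458333) = 0.459828 ≈ 0.460.
taxon1–taxon3: 11/32 sites differ → p = 0.34375, d = −0.75 ln(1 − 0.458333) = 0.459828 ≈ 0.460.
taxon2–taxon3: 6/32 sites differ → p = 0.1875, d = −0.75 ln(1 − 0.25) = 0.215762 ≈ 0.216.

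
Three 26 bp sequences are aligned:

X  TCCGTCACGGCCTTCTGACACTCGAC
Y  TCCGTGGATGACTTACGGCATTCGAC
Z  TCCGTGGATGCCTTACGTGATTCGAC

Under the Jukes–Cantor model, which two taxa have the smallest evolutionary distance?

Y and Z

X–Y: 9/26 differ, p = 0.346, d = 0.464.
X–Z: 9/26 differ, p = 0.346, d = 0.464.
Y–Z: 3/26 differ, p = 0.115, d = 0.125.
The smallest distance is between Y and Z.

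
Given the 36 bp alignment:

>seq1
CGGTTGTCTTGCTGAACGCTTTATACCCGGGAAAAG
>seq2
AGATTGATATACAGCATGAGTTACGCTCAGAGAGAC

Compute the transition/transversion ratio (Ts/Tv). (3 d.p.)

1.375

Transitions are A↔G and C↔T; transversions are all other mismatches.
Transitions: 11. Transversions: 8.
R = 11/8 = 1.375.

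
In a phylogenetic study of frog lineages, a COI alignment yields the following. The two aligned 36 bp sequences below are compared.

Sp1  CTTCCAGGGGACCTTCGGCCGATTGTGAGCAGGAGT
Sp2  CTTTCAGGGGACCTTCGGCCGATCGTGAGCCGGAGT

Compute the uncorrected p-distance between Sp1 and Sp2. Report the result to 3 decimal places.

0.083

The sequences differ at 3 of 36 positions (sites 4, 24, 31).
p = 3/36 = 0.083333… ≈ 0.083 (to 3 d.p.).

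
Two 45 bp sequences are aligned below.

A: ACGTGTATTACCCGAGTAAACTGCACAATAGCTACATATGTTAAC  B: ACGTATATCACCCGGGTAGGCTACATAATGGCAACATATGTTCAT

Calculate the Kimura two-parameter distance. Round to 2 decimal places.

0.32

Of 45 sites, 9 differences are transitions and 2 are transversions, so P = 9/45 = 0.2 and Q = 2/45 ≈ 0.044444.
Under the Kimura two-parameter model, d = −½ ln(1 − 2P − Q) − ¼ ln(1 − 2Q).
1 − 2P − Q = 0.555556, giving −½ ln(0.555556) = 0.293893.
1 − 2Q = 0.911112, giving −¼ ln(0.911112) = 0.023272.
d = 0.293893 + 0.023272 = 0.317165.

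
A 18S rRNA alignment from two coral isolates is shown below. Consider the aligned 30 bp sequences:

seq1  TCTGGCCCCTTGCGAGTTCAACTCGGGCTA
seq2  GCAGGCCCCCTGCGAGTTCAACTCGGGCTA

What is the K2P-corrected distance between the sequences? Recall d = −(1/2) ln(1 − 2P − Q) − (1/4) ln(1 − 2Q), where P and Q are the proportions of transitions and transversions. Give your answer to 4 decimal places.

0.1073

Of 30 sites, 1 differences are transitions and 2 are transversions, so P = 1/30 ≈ 0.033333 and Q = 2/30 ≈ 0.066667.
Under the Kimura two-parameter model, d = −½ ln(1 − 2P − Q) − ¼ ln(1 − 2Q).
1 − 2P − Q = 0.866667, giving −½ ln(0.866667) = 0.071550.
1 − 2Q = 0.866666, giving −¼ ln(0.866666) = 0.035775.
d = 0.071550 + 0.035775 = 0.107325.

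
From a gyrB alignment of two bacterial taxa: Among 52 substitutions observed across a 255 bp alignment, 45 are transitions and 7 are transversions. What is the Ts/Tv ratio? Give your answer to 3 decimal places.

R = 45/7 = 6.428571… ≈ 6.429 (to 3 d.p.).

6.429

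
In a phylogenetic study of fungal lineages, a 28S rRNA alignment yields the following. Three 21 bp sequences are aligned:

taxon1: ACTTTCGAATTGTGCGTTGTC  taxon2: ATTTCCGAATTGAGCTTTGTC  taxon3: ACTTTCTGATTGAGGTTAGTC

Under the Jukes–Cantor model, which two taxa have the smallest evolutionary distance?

taxon1 and taxon2

taxon1–taxon2: 4/21 differ, p = 0.190, d = 0.220.
taxon1–taxon3: 6/21 differ, p = 0.286, d = 0.360.
taxon2–taxon3: 6/21 differ, p = 0.286, d = 0.360.
The smallest distance is between taxon1 and taxon2.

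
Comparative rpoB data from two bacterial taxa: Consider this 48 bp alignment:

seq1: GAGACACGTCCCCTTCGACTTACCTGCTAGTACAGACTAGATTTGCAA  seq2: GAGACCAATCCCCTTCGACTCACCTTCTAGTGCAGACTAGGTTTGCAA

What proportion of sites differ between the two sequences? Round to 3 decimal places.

The sequences differ at 7 of 48 positions (sites 6, 7, 8, 21, 26, 32, 41).
p = 7/48 = 0.145833… ≈ 0.146 (to 3 d.p.).

0.146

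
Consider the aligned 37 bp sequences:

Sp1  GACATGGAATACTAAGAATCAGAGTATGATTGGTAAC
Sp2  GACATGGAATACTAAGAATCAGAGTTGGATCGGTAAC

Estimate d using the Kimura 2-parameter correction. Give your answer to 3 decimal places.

0.086

Of 37 sites, 1 differences are transitions and 2 are transversions, so P = 1/37 ≈ 0.027027 and Q = 2/37 ≈ 0.054054.
Under the Kimura two-parameter model, d = −½ ln(1 − 2P − Q) − ¼ ln(1 − 2Q).
1 − 2P − Q = 0.891892, giving −½ ln(0.891892) = 0.057205.
1 − 2Q = 0.891892, giving −¼ ln(0.891892) = 0.028603.
d = 0.057205 + 0.028603 = 0.085808.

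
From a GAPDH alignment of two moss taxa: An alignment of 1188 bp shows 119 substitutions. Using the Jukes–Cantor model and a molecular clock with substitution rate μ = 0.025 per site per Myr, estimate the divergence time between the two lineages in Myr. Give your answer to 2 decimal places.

2.15

p = 119/1188 ≈ 0.100168.
d = −(3/4) ln(1 − 4p/3) = −0.75 ln(1 − 0.133557) = −0.75 ln(0.866443)
  = −0.75 × (-0.143359) = 0.107519 substitutions/site.
Under a molecular clock d = 2μt, so t = d/(2μ) = 0.107519 / (2 × 0.025) = 2.15 Myr.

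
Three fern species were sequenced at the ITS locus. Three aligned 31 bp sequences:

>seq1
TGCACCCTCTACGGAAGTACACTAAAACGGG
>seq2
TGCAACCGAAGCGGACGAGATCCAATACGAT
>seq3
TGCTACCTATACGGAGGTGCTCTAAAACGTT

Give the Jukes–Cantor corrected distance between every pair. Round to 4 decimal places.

d(seq1,seq2) = 0.6913, d(seq1,seq3) = 0.3163, d(seq2,seq3) = 0.4217

seq1–seq2: 14/31 sites differ → p ≈ 0.451613, d = −0.75 ln(1 − 0.602151) = 0.691262 ≈ 0.6913.
seq1–seq3: 8/31 sites differ → p ≈ 0.258065, d = −0.75 ln(1 − 0.344087) = 0.316295 ≈ 0.3163.
seq2–seq3: 10/31 sites differ → p ≈ 0.322581, d = −0.75 ln(1 − 0.430108) = 0.421731 ≈ 0.4217.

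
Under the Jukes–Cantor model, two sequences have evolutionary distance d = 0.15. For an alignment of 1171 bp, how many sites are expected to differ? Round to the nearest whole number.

Invert JC69: p = (3/4)(1 − e^(−4d/3)) = 0.75 × (1 − e^(-0.2)) = 0.75 × (1 − 0.818731) = 0.135952.
Expected differing sites = pL ≈ 0.135952 × 1171 = 159.199792 ≈ 159.

159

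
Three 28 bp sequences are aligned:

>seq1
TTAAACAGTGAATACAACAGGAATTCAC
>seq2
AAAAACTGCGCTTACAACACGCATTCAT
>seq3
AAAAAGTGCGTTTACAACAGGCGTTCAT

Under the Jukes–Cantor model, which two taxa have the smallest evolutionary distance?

seq1–seq2: 9/28 differ, p = 0.321, d = 0.420.
seq1–seq3: 10/28 differ, p = 0.357, d = 0.485.
seq2–seq3: 4/28 differ, p = 0.143, d = 0.158.
The smallest distance is between seq2 and seq3.

seq2 and seq3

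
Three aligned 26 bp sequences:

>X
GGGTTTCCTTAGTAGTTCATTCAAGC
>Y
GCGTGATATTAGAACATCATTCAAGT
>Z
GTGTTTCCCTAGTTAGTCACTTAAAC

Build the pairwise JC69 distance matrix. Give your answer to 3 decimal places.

d(X,Y) = 0.464, d(X,Z) = 0.396, d(Y,Z) = 0.949

X–Y: 9/26 sites differ → p ≈ 0.346154, d = −0.75 ln(1 − 0.461539) = 0.464280 ≈ 0.464.
X–Z: 8/26 sites differ → p ≈ 0.307692, d = −0.75 ln(1 − 0.410256) = 0.396050 ≈ 0.396.
Y–Z: 14/26 sites differ → p ≈ 0.538462, d = −0.75 ln(1 − 0.717949) = 0.949251 ≈ 0.949.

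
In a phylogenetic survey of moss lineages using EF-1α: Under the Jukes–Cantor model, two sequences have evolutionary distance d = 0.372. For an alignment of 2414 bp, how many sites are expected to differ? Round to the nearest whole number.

708

Invert JC69: p = (3/4)(1 − e^(−4d/3)) = 0.75 × (1 − e^(-0.496)) = 0.75 × (1 − 0.608962) = 0.293279.
Expected differing sites = pL ≈ 0.293279 × 2414 = 707.975506 ≈ 708.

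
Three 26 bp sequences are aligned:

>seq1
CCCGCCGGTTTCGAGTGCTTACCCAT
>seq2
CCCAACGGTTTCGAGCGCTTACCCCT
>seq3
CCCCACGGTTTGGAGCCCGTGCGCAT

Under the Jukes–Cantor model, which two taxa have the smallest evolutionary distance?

seq1 and seq2

seq1–seq2: 4/26 differ, p = 0.154, d = 0.172.
seq1–seq3: 8/26 differ, p = 0.308, d = 0.396.
seq2–seq3: 7/26 differ, p = 0.269, d = 0.334.
The smallest distance is between seq1 and seq2.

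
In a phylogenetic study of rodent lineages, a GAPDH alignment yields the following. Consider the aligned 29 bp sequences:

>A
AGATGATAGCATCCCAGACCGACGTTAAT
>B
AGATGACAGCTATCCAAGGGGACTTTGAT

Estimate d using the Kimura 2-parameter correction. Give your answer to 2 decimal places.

0.47

Of 29 sites, 5 differences are transitions and 5 are transversions, so P = 5/29 ≈ 0.172414 and Q = 5/29 ≈ 0.172414.
Under the Kimura two-parameter model, d = −½ ln(1 − 2P − Q) − ¼ ln(1 − 2Q).
1 − 2P − Q = 0.482758, giving −½ ln(0.482758) = 0.364120.
1 − 2Q = 0.655172, giving −¼ ln(0.655172) = 0.105714.
d = 0.364120 + 0.105714 = 0.469834.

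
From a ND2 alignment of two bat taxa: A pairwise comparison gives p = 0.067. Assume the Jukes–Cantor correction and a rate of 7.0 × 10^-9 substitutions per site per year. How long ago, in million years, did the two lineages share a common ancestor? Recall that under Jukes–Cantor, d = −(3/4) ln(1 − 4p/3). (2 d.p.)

d = −(3/4) ln(1 − 4p/3) = −0.75 ln(1 − 0.089333) = −0.75 ln(0.910667)
  = −0.75 × (-0.093578) = 0.070184 substitutions/site.
Under a molecular clock d = 2μt, so t = d/(2μ) = 0.070184 / (2 × 7.0 × 10^-9) = 5.01 million years.

5.01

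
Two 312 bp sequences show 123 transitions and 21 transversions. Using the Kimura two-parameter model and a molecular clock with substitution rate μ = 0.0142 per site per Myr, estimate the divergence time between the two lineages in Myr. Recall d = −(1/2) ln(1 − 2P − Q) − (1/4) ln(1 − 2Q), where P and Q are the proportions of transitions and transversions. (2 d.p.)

35.36

P = 123/312 ≈ 0.394231 and Q = 21/312 ≈ 0.067308.
Under the Kimura two-parameter model, d = −½ ln(1 − 2P − Q) − ¼ ln(1 − 2Q).
1 − 2P − Q = 0.14423, giving −½ ln(0.14423) = 0.968173.
1 − 2Q = 0.865384, giving −¼ ln(0.865384) = 0.036145.
d = 0.968173 + 0.036145 = 1.004318.
Under a molecular clock d = 2μt, so t = d/(2μ) = 1.004318 / (2 × 0.0142) = 35.36 Myr.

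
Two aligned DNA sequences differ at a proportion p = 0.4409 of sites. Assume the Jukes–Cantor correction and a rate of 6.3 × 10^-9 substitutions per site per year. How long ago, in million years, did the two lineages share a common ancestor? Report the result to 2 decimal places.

52.76

d = −(3/4) ln(1 − 4p/3) = −0.75 ln(1 − 0.587867) = −0.75 ln(0.412133)
  = −0.75 × (-0.886409) = 0.664807 substitutions/site.
Under a molecular clock d = 2μt, so t = d/(2μ) = 0.664807 / (2 × 6.3 × 10^-9) = 52.76 million years.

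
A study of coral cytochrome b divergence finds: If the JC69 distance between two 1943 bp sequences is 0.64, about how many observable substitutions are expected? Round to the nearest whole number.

836

Invert JC69: p = (3/4)(1 − e^(−4d/3)) = 0.75 × (1 − e^(-0.853333)) = 0.75 × (1 − 0.425993) = 0.430505.
Expected differing sites = pL ≈ 0.430505 × 1943 = 836.471215 ≈ 836.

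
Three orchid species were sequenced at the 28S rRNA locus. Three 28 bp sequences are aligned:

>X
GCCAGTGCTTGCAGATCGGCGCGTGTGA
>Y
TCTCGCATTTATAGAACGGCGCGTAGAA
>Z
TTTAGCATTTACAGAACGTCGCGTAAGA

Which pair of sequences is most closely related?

Y and Z

X–Y: 12/28 differ, p = 0.429, d = 0.635.
X–Z: 11/28 differ, p = 0.393, d = 0.556.
Y–Z: 6/28 differ, p = 0.214, d = 0.252.
The smallest distance is between Y and Z.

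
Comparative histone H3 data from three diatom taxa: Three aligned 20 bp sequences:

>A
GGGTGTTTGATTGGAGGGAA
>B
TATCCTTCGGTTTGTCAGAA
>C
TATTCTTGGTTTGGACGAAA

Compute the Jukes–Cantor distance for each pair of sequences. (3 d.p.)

A–B: 11/20 sites differ → p = 0.55, d = −0.75 ln(1 − 0.733333) = 0.991316 ≈ 0.991.
A–C: 8/20 sites differ → p = 0.4, d = −0.75 ln(1 − 0.533333) = 0.571605 ≈ 0.572.
B–C: 7/20 sites differ → p = 0.35, d = −0.75 ln(1 − 0.466667) = 0.471457 ≈ 0.471.

d(A,B) = 0.991, d(A,C) = 0.572, d(B,C) = 0.471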